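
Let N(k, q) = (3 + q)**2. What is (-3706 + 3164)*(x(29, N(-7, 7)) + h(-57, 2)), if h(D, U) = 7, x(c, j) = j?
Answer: -57994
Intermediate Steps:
(-3706 + 3164)*(x(29, N(-7, 7)) + h(-57, 2)) = (-3706 + 3164)*((3 + 7)**2 + 7) = -542*(10**2 + 7) = -542*(100 + 7) = -542*107 = -57994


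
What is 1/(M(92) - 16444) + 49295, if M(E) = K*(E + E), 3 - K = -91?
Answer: 41999341/852 ≈ 49295.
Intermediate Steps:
K = 94 (K = 3 - 1*(-91) = 3 + 91 = 94)
M(E) = 188*E (M(E) = 94*(E + E) = 94*(2*E) = 188*E)
1/(M(92) - 16444) + 49295 = 1/(188*92 - 16444) + 49295 = 1/(17296 - 16444) + 49295 = 1/852 + 49295 = 41999341/852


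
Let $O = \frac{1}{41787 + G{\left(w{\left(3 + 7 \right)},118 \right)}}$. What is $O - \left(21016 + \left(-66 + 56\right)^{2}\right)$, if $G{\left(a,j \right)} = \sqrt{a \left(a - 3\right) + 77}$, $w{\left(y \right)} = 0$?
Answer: $- \frac{36871772872085}{1746153292} - \frac{\sqrt{77}}{1746153292} \approx -21116.0$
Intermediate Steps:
$G{\left(a,j \right)} = \sqrt{77 + a \left(-3 + a\right)}$ ($G{\left(a,j \right)} = \sqrt{a \left(-3 + a\right) + 77} = \sqrt{77 + a \left(-3 + a\right)}$)
$O = \frac{1}{41787 + \sqrt{77}}$ ($O = \frac{1}{41787 + \sqrt{77 + 0^{2} - 0}} = \frac{1}{41787 + \sqrt{77 + 0 + 0}} = \frac{1}{41787 + \sqrt{77}} \approx 2.3926 \cdot 10^{-5}$)
$O - \left(21016 + \left(-66 + 56\right)^{2}\right) = \left(\frac{41787}{1746153292} - \frac{\sqrt{77}}{1746153292}\right) - \left(21016 + \left(-66 + 56\right)^{2}\right) = \left(\frac{41787}{1746153292} - \frac{\sqrt{77}}{1746153292}\right) - 21116 = - \frac{36871772872085}{1746153292} - \frac{\sqrt{77}}{1746153292}$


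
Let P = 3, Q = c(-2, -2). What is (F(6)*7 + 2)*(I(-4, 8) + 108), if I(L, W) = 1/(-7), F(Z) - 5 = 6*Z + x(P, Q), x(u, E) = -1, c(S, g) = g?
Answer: 212910/7 ≈ 30416.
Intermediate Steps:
Q = -2
F(Z) = 4 + 6*Z (F(Z) = 5 + (6*Z - 1) = 5 + (-1 + 6*Z) = 4 + 6*Z)
I(L, W) = -⅐
(F(6)*7 + 2)*(I(-4, 8) + 108) = ((4 + 6*6)*7 + 2)*(-⅐ + 108) = ((4 + 36)*7 + 2)*(755/7) = (40*7 + 2)*(755/7) = (280 + 2)*(755/7) = 282*(755/7) = 212910/7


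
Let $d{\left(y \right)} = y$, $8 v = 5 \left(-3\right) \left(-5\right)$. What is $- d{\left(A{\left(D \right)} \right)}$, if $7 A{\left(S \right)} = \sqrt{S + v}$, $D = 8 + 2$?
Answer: $- \frac{\sqrt{310}}{28} \approx -0.62881$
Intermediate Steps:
$v = \frac{75}{8}$ ($v = \frac{5 \left(-3\right) \left(-5\right)}{8} = \frac{\left(-15\right) \left(-5\right)}{8} = \frac{1}{8} \cdot 75 = \frac{75}{8} \approx 9.375$)
$D = 10$
$A{\left(S \right)} = \frac{\sqrt{\frac{75}{8} + S}}{7}$ ($A{\left(S \right)} = \frac{\sqrt{S + \frac{75}{8}}}{7} = \frac{\sqrt{\frac{75}{8} + S}}{7}$)
$- d{\left(A{\left(D \right)} \right)} = - \frac{\sqrt{150 + 16 \cdot 10}}{28} = - \frac{\sqrt{150 + 160}}{28} = - \frac{\sqrt{310}}{28}$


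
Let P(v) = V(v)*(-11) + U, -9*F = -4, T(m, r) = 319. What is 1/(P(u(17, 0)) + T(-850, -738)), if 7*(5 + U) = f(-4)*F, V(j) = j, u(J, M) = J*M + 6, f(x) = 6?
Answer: 21/5216 ≈ 0.0040261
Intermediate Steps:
u(J, M) = 6 + J*M
F = 4/9 (F = -⅑*(-4) = 4/9 ≈ 0.44444)
U = -97/21 (U = -5 + (6*(4/9))/7 = -5 + (⅐)*(8/3) = -5 + 8/21 = -97/21 ≈ -4.6190)
P(v) = -97/21 - 11*v (P(v) = v*(-11) - 97/21 = -11*v - 97/21 = -97/21 - 11*v)
1/(P(u(17, 0)) + T(-850, -738)) = 1/((-97/21 - 11*(6 + 17*0)) + 319) = 1/((-97/21 - 11*(6 + 0)) + 319) = 1/((-97/21 - 11*6) + 319) = 1/((-97/21 - 66) + 319) = 1/(-1483/21 + 319) = 1/(5216/21) = 21/5216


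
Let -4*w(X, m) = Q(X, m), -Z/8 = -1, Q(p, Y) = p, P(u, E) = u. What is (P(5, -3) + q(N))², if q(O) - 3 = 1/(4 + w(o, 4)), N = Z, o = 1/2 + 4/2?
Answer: 50176/729 ≈ 68.828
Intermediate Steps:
Z = 8 (Z = -8*(-1) = 8)
o = 5/2 (o = 1*(½) + 4*(½) = ½ + 2 = 5/2 ≈ 2.5000)
w(X, m) = -X/4
N = 8
q(O) = 89/27 (q(O) = 3 + 1/(4 - ¼*5/2) = 3 + 1/(4 - 5/8) = 3 + 1/(27/8) = 3 + 8/27 = 89/27)
(P(5, -3) + q(N))² = (5 + 89/27)² = (224/27)² = 50176/729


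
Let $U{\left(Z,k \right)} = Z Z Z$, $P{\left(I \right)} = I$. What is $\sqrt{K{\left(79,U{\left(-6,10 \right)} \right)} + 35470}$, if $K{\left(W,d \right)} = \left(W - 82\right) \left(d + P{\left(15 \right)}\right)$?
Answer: $\sqrt{36073} \approx 189.93$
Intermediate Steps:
$U{\left(Z,k \right)} = Z^{3}$ ($U{\left(Z,k \right)} = Z^{2} Z = Z^{3}$)
$K{\left(W,d \right)} = \left(-82 + W\right) \left(15 + d\right)$ ($K{\left(W,d \right)} = \left(W - 82\right) \left(d + 15\right) = \left(-82 + W\right) \left(15 + d\right)$)
$\sqrt{K{\left(79,U{\left(-6,10 \right)} \right)} + 35470} = \sqrt{\left(-1230 - 82 \left(-6\right)^{3} + 15 \cdot 79 + 79 \left(-6\right)^{3}\right) + 35470} = \sqrt{\left(-1230 - -17712 + 1185 + 79 \left(-216\right)\right) + 35470} = \sqrt{\left(-1230 + 17712 + 1185 - 17064\right) + 35470} = \sqrt{603 + 35470} = \sqrt{36073}$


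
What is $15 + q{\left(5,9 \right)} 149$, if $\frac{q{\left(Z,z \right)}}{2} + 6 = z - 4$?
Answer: $-283$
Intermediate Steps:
$q{\left(Z,z \right)} = -20 + 2 z$ ($q{\left(Z,z \right)} = -12 + 2 \left(z - 4\right) = -12 + 2 \left(-4 + z\right) = -12 + \left(-8 + 2 z\right) = -20 + 2 z$)
$15 + q{\left(5,9 \right)} 149 = 15 + \left(-20 + 2 \cdot 9\right) 149 = 15 + \left(-20 + 18\right) 149 = 15 - 298 = -283$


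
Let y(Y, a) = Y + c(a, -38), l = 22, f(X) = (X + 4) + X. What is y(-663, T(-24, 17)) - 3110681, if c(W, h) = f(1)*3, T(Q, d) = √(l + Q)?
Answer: -3111326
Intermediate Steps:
f(X) = 4 + 2*X (f(X) = (4 + X) + X = 4 + 2*X)
T(Q, d) = √(22 + Q)
c(W, h) = 18 (c(W, h) = (4 + 2*1)*3 = (4 + 2)*3 = 6*3 = 18)
y(Y, a) = 18 + Y (y(Y, a) = Y + 18 = 18 + Y)
y(-663, T(-24, 17)) - 3110681 = (18 - 663) - 3110681 = -645 - 3110681 = -3111326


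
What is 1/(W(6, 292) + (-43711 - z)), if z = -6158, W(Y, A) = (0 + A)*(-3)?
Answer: -1/38429 ≈ -2.6022e-5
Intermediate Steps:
W(Y, A) = -3*A (W(Y, A) = A*(-3) = -3*A)
1/(W(6, 292) + (-43711 - z)) = 1/(-3*292 + (-43711 - 1*(-6158))) = 1/(-876 + (-43711 + 6158)) = 1/(-876 - 37553) = 1/(-38429) = -1/38429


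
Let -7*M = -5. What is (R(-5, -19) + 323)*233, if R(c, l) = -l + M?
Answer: 558967/7 ≈ 79852.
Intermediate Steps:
M = 5/7 (M = -⅐*(-5) = 5/7 ≈ 0.71429)
R(c, l) = 5/7 - l (R(c, l) = -l + 5/7 = 5/7 - l)
(R(-5, -19) + 323)*233 = ((5/7 - 1*(-19)) + 323)*233 = ((5/7 + 19) + 323)*233 = (138/7 + 323)*233 = (2399/7)*233 = 558967/7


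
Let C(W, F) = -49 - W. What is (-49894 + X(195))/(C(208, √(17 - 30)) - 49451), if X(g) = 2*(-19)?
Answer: 12483/12427 ≈ 1.0045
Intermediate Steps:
X(g) = -38
(-49894 + X(195))/(C(208, √(17 - 30)) - 49451) = (-49894 - 38)/((-49 - 1*208) - 49451) = -49932/((-49 - 208) - 49451) = -49932/(-257 - 49451) = -49932/(-49708) = -49932*(-1/49708) = 12483/12427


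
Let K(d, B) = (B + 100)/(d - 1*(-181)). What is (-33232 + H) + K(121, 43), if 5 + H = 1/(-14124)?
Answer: -70884337873/2132724 ≈ -33237.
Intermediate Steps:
K(d, B) = (100 + B)/(181 + d) (K(d, B) = (100 + B)/(d + 181) = (100 + B)/(181 + d))
H = -70621/14124 (H = -5 + 1/(-14124) = -5 - 1/14124 = -70621/14124 ≈ -5.0001)
(-33232 + H) + K(121, 43) = (-33232 - 70621/14124) + (100 + 43)/(181 + 121) = -469439389/14124 + 143/302 = -70884337873/2132724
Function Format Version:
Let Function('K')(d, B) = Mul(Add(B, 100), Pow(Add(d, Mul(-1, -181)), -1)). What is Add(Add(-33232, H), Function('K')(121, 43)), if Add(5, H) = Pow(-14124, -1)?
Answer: Rational(-70884337873, 2132724) ≈ -33237.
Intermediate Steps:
Function('K')(d, B) = Mul(Pow(Add(181, d), -1), Add(100, B)) (Function('K')(d, B) = Mul(Add(100, B), Pow(Add(d, 181), -1)) = Mul(Add(100, B), Pow(Add(181, d), -1)) = Mul(Pow(Add(181, d), -1), Add(100, B)))
H = Rational(-70621, 14124) (H = Add(-5, Pow(-14124, -1)) = Add(-5, Rational(-1, 14124)) = Rational(-70621, 14124) ≈ -5.0001)
Add(Add(-33232, H), Function('K')(121, 43)) = Add(Add(-33232, Rational(-70621, 14124)), Mul(Pow(Add(181, 121), -1), Add(100, 43))) = Add(Rational(-469439389, 14124), Mul(Pow(302, -1), 143)) = Add(Rational(-469439389, 14124), Mul(Rational(1, 302), 143)) = Add(Rational(-469439389, 14124), Rational(143, 302)) = Rational(-70884337873, 2132724)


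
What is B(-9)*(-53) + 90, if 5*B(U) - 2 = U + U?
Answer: 1298/5 ≈ 259.60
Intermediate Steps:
B(U) = ⅖ + 2*U/5 (B(U) = ⅖ + (U + U)/5 = ⅖ + (2*U)/5 = ⅖ + 2*U/5)
B(-9)*(-53) + 90 = (⅖ + (⅖)*(-9))*(-53) + 90 = (⅖ - 18/5)*(-53) + 90 = -16/5*(-53) + 90 = 848/5 + 90 = 1298/5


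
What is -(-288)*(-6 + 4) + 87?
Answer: -489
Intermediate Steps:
-(-288)*(-6 + 4) + 87 = -(-288)*(-2) + 87 = -48*12 + 87 = -576 + 87 = -489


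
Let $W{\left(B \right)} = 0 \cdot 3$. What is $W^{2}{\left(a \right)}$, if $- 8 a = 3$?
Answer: $0$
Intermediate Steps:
$a = - \frac{3}{8}$ ($a = \left(- \frac{1}{8}\right) 3 = - \frac{3}{8} \approx -0.375$)
$W{\left(B \right)} = 0$
$W^{2}{\left(a \right)} = 0^{2} = 0$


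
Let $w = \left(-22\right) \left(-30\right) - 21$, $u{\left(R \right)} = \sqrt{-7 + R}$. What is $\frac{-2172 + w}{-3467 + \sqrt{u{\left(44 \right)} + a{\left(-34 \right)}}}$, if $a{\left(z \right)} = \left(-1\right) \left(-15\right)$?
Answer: $\frac{1533}{3467 - \sqrt{15 + \sqrt{37}}} \approx 0.44276$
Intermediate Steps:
$a{\left(z \right)} = 15$
$w = 639$ ($w = 660 - 21 = 639$)
$\frac{-2172 + w}{-3467 + \sqrt{u{\left(44 \right)} + a{\left(-34 \right)}}} = \frac{-2172 + 639}{-3467 + \sqrt{\sqrt{-7 + 44} + 15}} = - \frac{1533}{-3467 + \sqrt{\sqrt{37} + 15}} = - \frac{1533}{-3467 + \sqrt{15 + \sqrt{37}}}$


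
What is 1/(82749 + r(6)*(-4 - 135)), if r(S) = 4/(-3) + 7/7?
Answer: 3/248386 ≈ 1.2078e-5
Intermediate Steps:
r(S) = -⅓ (r(S) = 4*(-⅓) + 7*(⅐) = -4/3 + 1 = -⅓)
1/(82749 + r(6)*(-4 - 135)) = 1/(82749 - (-4 - 135)/3) = 1/(82749 - ⅓*(-139)) = 1/(82749 + 139/3) = 1/(248386/3) = 3/248386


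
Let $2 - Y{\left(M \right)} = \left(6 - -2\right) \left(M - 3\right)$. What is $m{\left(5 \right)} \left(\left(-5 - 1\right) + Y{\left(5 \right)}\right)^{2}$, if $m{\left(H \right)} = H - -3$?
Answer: $3200$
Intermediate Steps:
$Y{\left(M \right)} = 26 - 8 M$ ($Y{\left(M \right)} = 2 - \left(6 - -2\right) \left(M - 3\right) = 2 - \left(6 + 2\right) \left(-3 + M\right) = 2 - 8 \left(-3 + M\right) = 2 - \left(-24 + 8 M\right) = 26 - 8 M$)
$m{\left(H \right)} = 3 + H$ ($m{\left(H \right)} = H + 3 = 3 + H$)
$m{\left(5 \right)} \left(\left(-5 - 1\right) + Y{\left(5 \right)}\right)^{2} = \left(3 + 5\right) \left(\left(-5 - 1\right) + \left(26 - 40\right)\right)^{2} = 8 \left(\left(-5 - 1\right) + \left(26 - 40\right)\right)^{2} = 8 \left(-6 - 14\right)^{2} = 8 \left(-20\right)^{2} = 8 \cdot 400 = 3200$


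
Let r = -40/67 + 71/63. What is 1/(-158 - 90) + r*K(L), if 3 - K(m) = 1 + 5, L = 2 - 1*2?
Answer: -556183/348936 ≈ -1.5939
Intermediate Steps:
L = 0 (L = 2 - 2 = 0)
K(m) = -3 (K(m) = 3 - (1 + 5) = 3 - 1*6 = 3 - 6 = -3)
r = 2237/4221 (r = -40*1/67 + 71*(1/63) = -40/67 + 71/63 = 2237/4221 ≈ 0.52997)
1/(-158 - 90) + r*K(L) = 1/(-158 - 90) + (2237/4221)*(-3) = 1/(-248) - 2237/1407 = -1/248 - 2237/1407 = -556183/348936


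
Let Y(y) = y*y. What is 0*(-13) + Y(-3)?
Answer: 9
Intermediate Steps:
Y(y) = y**2
0*(-13) + Y(-3) = 0*(-13) + (-3)**2 = 0 + 9 = 9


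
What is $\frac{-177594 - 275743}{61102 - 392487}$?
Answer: $\frac{453337}{331385} \approx 1.368$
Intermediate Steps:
$\frac{-177594 - 275743}{61102 - 392487} = - \frac{453337}{-331385} = \left(-453337\right) \left(- \frac{1}{331385}\right) = \frac{453337}{331385}$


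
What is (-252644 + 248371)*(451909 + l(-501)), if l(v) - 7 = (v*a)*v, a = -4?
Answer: 2359072024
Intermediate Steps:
l(v) = 7 - 4*v² (l(v) = 7 + (v*(-4))*v = 7 + (-4*v)*v = 7 - 4*v²)
(-252644 + 248371)*(451909 + l(-501)) = (-252644 + 248371)*(451909 + (7 - 4*(-501)²)) = -4273*(451909 + (7 - 4*251001)) = -4273*(451909 + (7 - 1004004)) = -4273*(451909 - 1003997) = -4273*(-552088) = 2359072024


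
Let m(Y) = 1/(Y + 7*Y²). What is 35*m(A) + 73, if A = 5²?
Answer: 64247/880 ≈ 73.008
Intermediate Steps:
A = 25
35*m(A) + 73 = 35*(1/(25*(1 + 7*25))) + 73 = 35*(1/(25*(1 + 175))) + 73 = 35*((1/25)/176) + 73 = 35*((1/25)*(1/176)) + 73 = 35*(1/4400) + 73 = 7/880 + 73 = 64247/880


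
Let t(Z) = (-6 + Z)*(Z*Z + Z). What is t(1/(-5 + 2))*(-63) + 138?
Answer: 148/3 ≈ 49.333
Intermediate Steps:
t(Z) = (-6 + Z)*(Z + Z²) (t(Z) = (-6 + Z)*(Z² + Z) = (-6 + Z)*(Z + Z²))
t(1/(-5 + 2))*(-63) + 138 = ((-6 + (1/(-5 + 2))² - 5/(-5 + 2))/(-5 + 2))*(-63) + 138 = ((-6 + (1/(-3))² - 5/(-3))/(-3))*(-63) + 138 = -(-6 + (-⅓)² - 5*(-⅓))/3*(-63) + 138 = -(-6 + ⅑ + 5/3)/3*(-63) + 138 = -⅓*(-38/9)*(-63) + 138 = (38/27)*(-63) + 138 = -266/3 + 138 = 148/3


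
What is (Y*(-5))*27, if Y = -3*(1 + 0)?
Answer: 405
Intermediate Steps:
Y = -3 (Y = -3*1 = -3)
(Y*(-5))*27 = -3*(-5)*27 = 15*27 = 405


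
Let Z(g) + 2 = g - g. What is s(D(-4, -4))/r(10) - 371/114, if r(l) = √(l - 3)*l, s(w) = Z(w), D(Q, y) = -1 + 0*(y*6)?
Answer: -371/114 - √7/35 ≈ -3.3300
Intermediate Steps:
D(Q, y) = -1 (D(Q, y) = -1 + 0*(6*y) = -1 + 0 = -1)
Z(g) = -2 (Z(g) = -2 + (g - g) = -2 + 0 = -2)
s(w) = -2
r(l) = l*√(-3 + l) (r(l) = √(-3 + l)*l = l*√(-3 + l))
s(D(-4, -4))/r(10) - 371/114 = -2*1/(10*√(-3 + 10)) - 371/114 = -2*√7/70 - 371*1/114 = -√7/35 - 371/114 = -371/114 - √7/35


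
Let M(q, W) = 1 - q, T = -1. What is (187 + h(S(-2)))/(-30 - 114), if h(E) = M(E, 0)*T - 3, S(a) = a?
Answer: -181/144 ≈ -1.2569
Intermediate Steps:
h(E) = -4 + E (h(E) = (1 - E)*(-1) - 3 = (-1 + E) - 3 = -4 + E)
(187 + h(S(-2)))/(-30 - 114) = (187 + (-4 - 2))/(-30 - 114) = (187 - 6)/(-144) = 181*(-1/144) = -181/144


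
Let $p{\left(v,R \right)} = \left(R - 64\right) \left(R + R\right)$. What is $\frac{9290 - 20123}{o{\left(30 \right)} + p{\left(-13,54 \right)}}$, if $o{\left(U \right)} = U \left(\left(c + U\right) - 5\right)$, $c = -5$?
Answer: $\frac{3611}{160} \approx 22.569$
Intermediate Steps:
$p{\left(v,R \right)} = 2 R \left(-64 + R\right)$ ($p{\left(v,R \right)} = \left(-64 + R\right) 2 R = 2 R \left(-64 + R\right)$)
$o{\left(U \right)} = U \left(-10 + U\right)$ ($o{\left(U \right)} = U \left(\left(-5 + U\right) - 5\right) = U \left(-10 + U\right)$)
$\frac{9290 - 20123}{o{\left(30 \right)} + p{\left(-13,54 \right)}} = \frac{9290 - 20123}{30 \left(-10 + 30\right) + 2 \cdot 54 \left(-64 + 54\right)} = - \frac{10833}{30 \cdot 20 + 2 \cdot 54 \left(-10\right)} = - \frac{10833}{600 - 1080} = - \frac{10833}{-480} = \left(-10833\right) \left(- \frac{1}{480}\right) = \frac{3611}{160}$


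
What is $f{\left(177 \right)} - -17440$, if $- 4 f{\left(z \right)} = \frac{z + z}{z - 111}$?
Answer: $\frac{767301}{44} \approx 17439.0$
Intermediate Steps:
$f{\left(z \right)} = - \frac{z}{2 \left(-111 + z\right)}$ ($f{\left(z \right)} = - \frac{\left(z + z\right) \frac{1}{z - 111}}{4} = - \frac{2 z \frac{1}{-111 + z}}{4} = - \frac{z}{2 \left(-111 + z\right)}$)
$f{\left(177 \right)} - -17440 = \left(-1\right) 177 \frac{1}{-222 + 2 \cdot 177} - -17440 = \left(-1\right) 177 \frac{1}{-222 + 354} + 17440 = \left(-1\right) 177 \cdot \frac{1}{132} + 17440 = - \frac{59}{44} + 17440 = \frac{767301}{44}$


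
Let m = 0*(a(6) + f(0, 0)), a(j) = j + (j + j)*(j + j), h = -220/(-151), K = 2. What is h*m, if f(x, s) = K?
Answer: 0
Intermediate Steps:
h = 220/151 (h = -220*(-1/151) = 220/151 ≈ 1.4570)
f(x, s) = 2
a(j) = j + 4*j² (a(j) = j + (2*j)*(2*j) = j + 4*j²)
m = 0 (m = 0*(6*(1 + 4*6) + 2) = 0*(6*(1 + 24) + 2) = 0*(6*25 + 2) = 0*(150 + 2) = 0*152 = 0)
h*m = (220/151)*0 = 0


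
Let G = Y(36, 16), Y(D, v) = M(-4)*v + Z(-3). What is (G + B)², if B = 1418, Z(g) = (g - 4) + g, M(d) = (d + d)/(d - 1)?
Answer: 51380224/25 ≈ 2.0552e+6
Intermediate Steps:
M(d) = 2*d/(-1 + d) (M(d) = (2*d)/(-1 + d) = 2*d/(-1 + d))
Z(g) = -4 + 2*g (Z(g) = (-4 + g) + g = -4 + 2*g)
Y(D, v) = -10 + 8*v/5 (Y(D, v) = (2*(-4)/(-1 - 4))*v + (-4 + 2*(-3)) = (2*(-4)/(-5))*v + (-4 - 6) = (2*(-4)*(-⅕))*v - 10 = 8*v/5 - 10 = -10 + 8*v/5)
G = 78/5 (G = -10 + (8/5)*16 = -10 + 128/5 = 78/5 ≈ 15.600)
(G + B)² = (78/5 + 1418)² = (7168/5)² = 51380224/25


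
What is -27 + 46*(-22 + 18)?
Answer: -211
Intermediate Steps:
-27 + 46*(-22 + 18) = -27 + 46*(-4) = -27 - 184 = -211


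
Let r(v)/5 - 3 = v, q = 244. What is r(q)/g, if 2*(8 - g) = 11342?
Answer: -1235/5663 ≈ -0.21808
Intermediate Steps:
g = -5663 (g = 8 - 1/2*11342 = 8 - 5671 = -5663)
r(v) = 15 + 5*v
r(q)/g = (15 + 5*244)/(-5663) = (15 + 1220)*(-1/5663) = 1235*(-1/5663) = -1235/5663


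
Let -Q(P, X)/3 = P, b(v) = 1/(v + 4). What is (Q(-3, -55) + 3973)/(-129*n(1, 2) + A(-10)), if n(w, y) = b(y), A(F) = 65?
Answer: 7964/87 ≈ 91.540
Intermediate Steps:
b(v) = 1/(4 + v)
n(w, y) = 1/(4 + y)
Q(P, X) = -3*P
(Q(-3, -55) + 3973)/(-129*n(1, 2) + A(-10)) = (-3*(-3) + 3973)/(-129/(4 + 2) + 65) = (9 + 3973)/(-129/6 + 65) = 3982/(-129*⅙ + 65) = 3982/(-43/2 + 65) = 3982/(87/2) = 3982*(2/87) = 7964/87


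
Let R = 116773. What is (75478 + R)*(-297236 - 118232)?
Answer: -79874138468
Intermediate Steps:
(75478 + R)*(-297236 - 118232) = (75478 + 116773)*(-297236 - 118232) = 192251*(-415468) = -79874138468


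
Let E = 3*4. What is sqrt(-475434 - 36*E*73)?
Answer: 3*I*sqrt(56330) ≈ 712.02*I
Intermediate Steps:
E = 12
sqrt(-475434 - 36*E*73) = sqrt(-475434 - 36*12*73) = sqrt(-475434 - 432*73) = sqrt(-475434 - 31536) = sqrt(-506970) = 3*I*sqrt(56330)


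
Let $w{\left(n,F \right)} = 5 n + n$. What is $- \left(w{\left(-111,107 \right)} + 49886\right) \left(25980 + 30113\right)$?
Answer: $-2760897460$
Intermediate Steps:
$w{\left(n,F \right)} = 6 n$
$- \left(w{\left(-111,107 \right)} + 49886\right) \left(25980 + 30113\right) = - \left(6 \left(-111\right) + 49886\right) \left(25980 + 30113\right) = - \left(-666 + 49886\right) 56093 = - 49220 \cdot 56093 = \left(-1\right) 2760897460 = -2760897460$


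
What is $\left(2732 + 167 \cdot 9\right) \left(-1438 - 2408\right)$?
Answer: $-16287810$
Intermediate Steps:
$\left(2732 + 167 \cdot 9\right) \left(-1438 - 2408\right) = \left(2732 + 1503\right) \left(-3846\right) = 4235 \left(-3846\right) = -16287810$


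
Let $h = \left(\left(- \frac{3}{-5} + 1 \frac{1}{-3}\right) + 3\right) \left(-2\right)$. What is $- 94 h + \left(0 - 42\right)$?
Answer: $\frac{8582}{15} \approx 572.13$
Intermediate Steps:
$h = - \frac{98}{15}$ ($h = \left(\left(\left(-3\right) \left(- \frac{1}{5}\right) + 1 \left(- \frac{1}{3}\right)\right) + 3\right) \left(-2\right) = \left(\left(\frac{3}{5} - \frac{1}{3}\right) + 3\right) \left(-2\right) = \left(\frac{4}{15} + 3\right) \left(-2\right) = \frac{49}{15} \left(-2\right) = - \frac{98}{15} \approx -6.5333$)
$- 94 h + \left(0 - 42\right) = \left(-94\right) \left(- \frac{98}{15}\right) + \left(0 - 42\right) = \frac{9212}{15} + \left(0 - 42\right) = \frac{9212}{15} - 42 = \frac{8582}{15}$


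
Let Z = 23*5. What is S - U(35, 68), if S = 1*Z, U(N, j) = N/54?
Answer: 6175/54 ≈ 114.35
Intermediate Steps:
Z = 115
U(N, j) = N/54 (U(N, j) = N*(1/54) = N/54)
S = 115 (S = 1*115 = 115)
S - U(35, 68) = 115 - 35/54 = 6175/54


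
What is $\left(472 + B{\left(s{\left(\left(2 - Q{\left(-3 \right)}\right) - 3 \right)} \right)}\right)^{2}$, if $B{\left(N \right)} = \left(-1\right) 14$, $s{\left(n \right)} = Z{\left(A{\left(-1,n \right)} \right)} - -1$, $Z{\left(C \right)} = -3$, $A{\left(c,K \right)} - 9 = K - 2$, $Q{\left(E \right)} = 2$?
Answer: $209764$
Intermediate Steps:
$A{\left(c,K \right)} = 7 + K$ ($A{\left(c,K \right)} = 9 + \left(K - 2\right) = 9 + \left(-2 + K\right) = 7 + K$)
$s{\left(n \right)} = -2$ ($s{\left(n \right)} = -3 - -1 = -3 + 1 = -2$)
$B{\left(N \right)} = -14$
$\left(472 + B{\left(s{\left(\left(2 - Q{\left(-3 \right)}\right) - 3 \right)} \right)}\right)^{2} = \left(472 - 14\right)^{2} = 458^{2} = 209764$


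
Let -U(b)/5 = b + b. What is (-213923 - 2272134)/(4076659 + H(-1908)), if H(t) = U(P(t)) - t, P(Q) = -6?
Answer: -355151/582661 ≈ -0.60953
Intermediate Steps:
U(b) = -10*b (U(b) = -5*(b + b) = -10*b)
H(t) = 60 - t (H(t) = -10*(-6) - t = 60 - t)
(-213923 - 2272134)/(4076659 + H(-1908)) = (-213923 - 2272134)/(4076659 + (60 - 1*(-1908))) = -2486057/(4076659 + (60 + 1908)) = -2486057/(4076659 + 1968) = -2486057/4078627 = -2486057*1/4078627 = -355151/582661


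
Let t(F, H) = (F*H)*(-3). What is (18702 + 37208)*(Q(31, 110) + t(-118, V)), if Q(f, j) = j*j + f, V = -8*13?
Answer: -1380138350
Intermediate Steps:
V = -104
Q(f, j) = f + j² (Q(f, j) = j² + f = f + j²)
t(F, H) = -3*F*H
(18702 + 37208)*(Q(31, 110) + t(-118, V)) = (18702 + 37208)*((31 + 110²) - 3*(-118)*(-104)) = 55910*((31 + 12100) - 36816) = 55910*(12131 - 36816) = 55910*(-24685) = -1380138350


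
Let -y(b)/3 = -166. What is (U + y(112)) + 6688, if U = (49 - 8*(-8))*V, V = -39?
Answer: 2779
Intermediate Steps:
y(b) = 498 (y(b) = -3*(-166) = 498)
U = -4407 (U = (49 - 8*(-8))*(-39) = (49 + 64)*(-39) = 113*(-39) = -4407)
(U + y(112)) + 6688 = (-4407 + 498) + 6688 = -3909 + 6688 = 2779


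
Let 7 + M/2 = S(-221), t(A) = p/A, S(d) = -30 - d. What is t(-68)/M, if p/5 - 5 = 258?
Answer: -1315/25024 ≈ -0.052550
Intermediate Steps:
p = 1315 (p = 25 + 5*258 = 25 + 1290 = 1315)
t(A) = 1315/A
M = 368 (M = -14 + 2*(-30 - 1*(-221)) = -14 + 2*(-30 + 221) = -14 + 2*191 = -14 + 382 = 368)
t(-68)/M = (1315/(-68))/368 = (1315*(-1/68))*(1/368) = -1315/68*1/368 = -1315/25024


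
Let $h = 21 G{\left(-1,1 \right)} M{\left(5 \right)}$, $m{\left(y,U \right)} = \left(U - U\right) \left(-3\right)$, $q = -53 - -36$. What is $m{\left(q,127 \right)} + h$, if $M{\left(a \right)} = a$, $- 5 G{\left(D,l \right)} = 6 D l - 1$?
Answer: $147$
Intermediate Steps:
$G{\left(D,l \right)} = \frac{1}{5} - \frac{6 D l}{5}$ ($G{\left(D,l \right)} = - \frac{6 D l - 1}{5} = - \frac{-1 + 6 D l}{5} = \frac{1}{5} - \frac{6 D l}{5}$)
$q = -17$ ($q = -53 + 36 = -17$)
$m{\left(y,U \right)} = 0$ ($m{\left(y,U \right)} = 0 \left(-3\right) = 0$)
$h = 147$ ($h = 21 \left(\frac{1}{5} - \left(- \frac{6}{5}\right) 1\right) 5 = 21 \left(\frac{1}{5} + \frac{6}{5}\right) 5 = 21 \cdot \frac{7}{5} \cdot 5 = \frac{147}{5} \cdot 5 = 147$)
$m{\left(q,127 \right)} + h = 0 + 147 = 147$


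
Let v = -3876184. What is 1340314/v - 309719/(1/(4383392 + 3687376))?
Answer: -4844590806002631821/1938092 ≈ -2.4997e+12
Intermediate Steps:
1340314/v - 309719/(1/(4383392 + 3687376)) = 1340314/(-3876184) - 309719/(1/(4383392 + 3687376)) = 1340314*(-1/3876184) - 309719/(1/8070768) = -670157/1938092 - 309719/1/8070768 = -670157/1938092 - 309719*8070768 = -670157/1938092 - 2499670194192 = -4844590806002631821/1938092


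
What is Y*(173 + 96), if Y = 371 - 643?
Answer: -73168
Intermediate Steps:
Y = -272
Y*(173 + 96) = -272*(173 + 96) = -272*269 = -73168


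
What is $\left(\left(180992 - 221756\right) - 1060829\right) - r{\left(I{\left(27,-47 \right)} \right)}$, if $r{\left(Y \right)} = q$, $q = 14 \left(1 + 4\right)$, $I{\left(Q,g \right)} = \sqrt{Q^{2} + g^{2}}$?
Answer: $-1101663$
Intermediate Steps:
$q = 70$ ($q = 14 \cdot 5 = 70$)
$r{\left(Y \right)} = 70$
$\left(\left(180992 - 221756\right) - 1060829\right) - r{\left(I{\left(27,-47 \right)} \right)} = \left(\left(180992 - 221756\right) - 1060829\right) - 70 = \left(-40764 - 1060829\right) - 70 = -1101593 - 70 = -1101663$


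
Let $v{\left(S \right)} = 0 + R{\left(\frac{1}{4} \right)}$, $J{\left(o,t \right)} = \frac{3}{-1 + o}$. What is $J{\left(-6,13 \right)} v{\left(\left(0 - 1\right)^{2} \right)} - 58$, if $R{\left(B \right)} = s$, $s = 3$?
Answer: $- \frac{415}{7} \approx -59.286$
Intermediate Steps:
$R{\left(B \right)} = 3$
$v{\left(S \right)} = 3$ ($v{\left(S \right)} = 0 + 3 = 3$)
$J{\left(-6,13 \right)} v{\left(\left(0 - 1\right)^{2} \right)} - 58 = \frac{3}{-1 - 6} \cdot 3 - 58 = \frac{3}{-7} \cdot 3 - 58 = 3 \left(- \frac{1}{7}\right) 3 - 58 = \left(- \frac{3}{7}\right) 3 - 58 = - \frac{9}{7} - 58 = - \frac{415}{7}$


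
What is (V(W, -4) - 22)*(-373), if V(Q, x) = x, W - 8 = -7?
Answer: 9698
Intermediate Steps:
W = 1 (W = 8 - 7 = 1)
(V(W, -4) - 22)*(-373) = (-4 - 22)*(-373) = -26*(-373) = 9698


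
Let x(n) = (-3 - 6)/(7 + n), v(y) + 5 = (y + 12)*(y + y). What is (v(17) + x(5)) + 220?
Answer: 4801/4 ≈ 1200.3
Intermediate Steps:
v(y) = -5 + 2*y*(12 + y) (v(y) = -5 + (y + 12)*(y + y) = -5 + (12 + y)*(2*y) = -5 + 2*y*(12 + y))
x(n) = -9/(7 + n)
(v(17) + x(5)) + 220 = ((-5 + 2*17² + 24*17) - 9/(7 + 5)) + 220 = ((-5 + 2*289 + 408) - 9/12) + 220 = ((-5 + 578 + 408) - 9*1/12) + 220 = (981 - ¾) + 220 = 3921/4 + 220 = 4801/4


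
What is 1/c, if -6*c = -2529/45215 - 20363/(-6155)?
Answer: -33395799/18102941 ≈ -1.8448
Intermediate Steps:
c = -18102941/33395799 (c = -(-2529/45215 - 20363/(-6155))/6 = -(-2529*1/45215 - 20363*(-1/6155))/6 = -(-2529/45215 + 20363/6155)/6 = -⅙*36205882/11131933 = -18102941/33395799 ≈ -0.54207)
1/c = 1/(-18102941/33395799) = -33395799/18102941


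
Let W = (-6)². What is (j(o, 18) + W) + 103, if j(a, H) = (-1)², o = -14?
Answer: 140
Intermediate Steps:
j(a, H) = 1
W = 36
(j(o, 18) + W) + 103 = (1 + 36) + 103 = 37 + 103 = 140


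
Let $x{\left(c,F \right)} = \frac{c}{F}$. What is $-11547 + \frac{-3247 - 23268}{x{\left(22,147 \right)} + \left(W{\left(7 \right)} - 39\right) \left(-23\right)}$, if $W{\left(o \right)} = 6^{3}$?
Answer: $- \frac{1381200060}{119683} \approx -11540.0$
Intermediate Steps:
$W{\left(o \right)} = 216$
$-11547 + \frac{-3247 - 23268}{x{\left(22,147 \right)} + \left(W{\left(7 \right)} - 39\right) \left(-23\right)} = -11547 + \frac{-3247 - 23268}{\frac{22}{147} + \left(216 - 39\right) \left(-23\right)} = -11547 - \frac{26515}{22 \cdot \frac{1}{147} + 177 \left(-23\right)} = -11547 - \frac{26515}{\frac{22}{147} - 4071} = -11547 - \frac{26515}{- \frac{598415}{147}} = -11547 - - \frac{779541}{119683} = -11547 + \frac{779541}{119683} = - \frac{1381200060}{119683}$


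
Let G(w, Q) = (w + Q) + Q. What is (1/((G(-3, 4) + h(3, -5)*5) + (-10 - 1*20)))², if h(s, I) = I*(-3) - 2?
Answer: 1/1600 ≈ 0.00062500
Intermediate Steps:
G(w, Q) = w + 2*Q (G(w, Q) = (Q + w) + Q = w + 2*Q)
h(s, I) = -2 - 3*I (h(s, I) = -3*I - 2 = -2 - 3*I)
(1/((G(-3, 4) + h(3, -5)*5) + (-10 - 1*20)))² = (1/(((-3 + 2*4) + (-2 - 3*(-5))*5) + (-10 - 1*20)))² = (1/(((-3 + 8) + (-2 + 15)*5) + (-10 - 20)))² = (1/((5 + 13*5) - 30))² = (1/((5 + 65) - 30))² = (1/(70 - 30))² = (1/40)² = 1/1600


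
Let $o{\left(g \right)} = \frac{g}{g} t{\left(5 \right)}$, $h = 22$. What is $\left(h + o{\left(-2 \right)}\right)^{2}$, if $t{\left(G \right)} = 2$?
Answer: $576$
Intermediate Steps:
$o{\left(g \right)} = 2$ ($o{\left(g \right)} = \frac{g}{g} 2 = 1 \cdot 2 = 2$)
$\left(h + o{\left(-2 \right)}\right)^{2} = \left(22 + 2\right)^{2} = 24^{2} = 576$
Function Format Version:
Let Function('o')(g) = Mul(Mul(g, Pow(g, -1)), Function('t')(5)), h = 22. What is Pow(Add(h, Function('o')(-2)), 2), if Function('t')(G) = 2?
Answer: 576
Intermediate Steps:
Function('o')(g) = 2 (Function('o')(g) = Mul(Mul(g, Pow(g, -1)), 2) = Mul(1, 2) = 2)
Pow(Add(h, Function('o')(-2)), 2) = Pow(Add(22, 2), 2) = Pow(24, 2) = 576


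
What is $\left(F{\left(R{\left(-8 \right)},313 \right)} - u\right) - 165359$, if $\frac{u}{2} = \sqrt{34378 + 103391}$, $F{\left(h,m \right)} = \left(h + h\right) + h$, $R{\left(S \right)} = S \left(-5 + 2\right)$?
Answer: $-165287 - 2 \sqrt{137769} \approx -1.6603 \cdot 10^{5}$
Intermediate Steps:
$R{\left(S \right)} = - 3 S$ ($R{\left(S \right)} = S \left(-3\right) = - 3 S$)
$F{\left(h,m \right)} = 3 h$ ($F{\left(h,m \right)} = 2 h + h = 3 h$)
$u = 2 \sqrt{137769}$ ($u = 2 \sqrt{34378 + 103391} = 2 \sqrt{137769} \approx 742.34$)
$\left(F{\left(R{\left(-8 \right)},313 \right)} - u\right) - 165359 = \left(3 \left(\left(-3\right) \left(-8\right)\right) - 2 \sqrt{137769}\right) - 165359 = \left(3 \cdot 24 - 2 \sqrt{137769}\right) - 165359 = \left(72 - 2 \sqrt{137769}\right) - 165359 = -165287 - 2 \sqrt{137769}$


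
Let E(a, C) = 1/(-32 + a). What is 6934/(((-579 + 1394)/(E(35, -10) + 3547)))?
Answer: 73791628/2445 ≈ 30181.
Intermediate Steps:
6934/(((-579 + 1394)/(E(35, -10) + 3547))) = 6934/(((-579 + 1394)/(1/(-32 + 35) + 3547))) = 6934/((815/(1/3 + 3547))) = 6934/((815/(⅓ + 3547))) = 6934/((815/(10642/3))) = 6934/((815*(3/10642))) = 6934/(2445/10642) = 6934*(10642/2445) = 73791628/2445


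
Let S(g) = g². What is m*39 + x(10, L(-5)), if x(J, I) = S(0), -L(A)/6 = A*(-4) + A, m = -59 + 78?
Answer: 741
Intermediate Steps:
m = 19
L(A) = 18*A (L(A) = -6*(A*(-4) + A) = -6*(-4*A + A) = -(-18)*A = 18*A)
x(J, I) = 0 (x(J, I) = 0² = 0)
m*39 + x(10, L(-5)) = 19*39 + 0 = 741 + 0 = 741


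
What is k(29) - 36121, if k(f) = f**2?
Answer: -35280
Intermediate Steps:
k(29) - 36121 = 29**2 - 36121 = 841 - 36121 = -35280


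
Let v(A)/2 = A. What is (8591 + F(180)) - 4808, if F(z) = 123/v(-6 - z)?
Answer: 469051/124 ≈ 3782.7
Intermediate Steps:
v(A) = 2*A
F(z) = 123/(-12 - 2*z) (F(z) = 123/((2*(-6 - z))) = 123/(-12 - 2*z))
(8591 + F(180)) - 4808 = (8591 - 123/(12 + 2*180)) - 4808 = (8591 - 123/(12 + 360)) - 4808 = (8591 - 123/372) - 4808 = (8591 - 123*1/372) - 4808 = (8591 - 41/124) - 4808 = 1065243/124 - 4808 = 469051/124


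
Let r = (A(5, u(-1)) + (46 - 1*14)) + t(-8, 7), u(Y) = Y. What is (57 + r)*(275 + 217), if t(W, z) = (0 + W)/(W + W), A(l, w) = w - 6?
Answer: 40590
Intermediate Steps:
A(l, w) = -6 + w
t(W, z) = ½ (t(W, z) = W/((2*W)) = W*(1/(2*W)) = ½)
r = 51/2 (r = ((-6 - 1) + (46 - 1*14)) + ½ = (-7 + (46 - 14)) + ½ = (-7 + 32) + ½ = 25 + ½ = 51/2 ≈ 25.500)
(57 + r)*(275 + 217) = (57 + 51/2)*(275 + 217) = (165/2)*492 = 40590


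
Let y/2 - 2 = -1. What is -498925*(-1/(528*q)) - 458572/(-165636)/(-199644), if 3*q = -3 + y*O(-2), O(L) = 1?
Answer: -1031160532600367/363750569424 ≈ -2834.8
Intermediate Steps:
y = 2 (y = 4 + 2*(-1) = 4 - 2 = 2)
q = -⅓ (q = (-3 + 2*1)/3 = (-3 + 2)/3 = (⅓)*(-1) = -⅓ ≈ -0.33333)
-498925*(-1/(528*q)) - 458572/(-165636)/(-199644) = -498925/(-16*(-⅓)*33) - 458572/(-165636)/(-199644) = -498925/((16/3)*33) - 458572*(-1/165636)*(-1/199644) = -498925/176 + (114643/41409)*(-1/199644) = -498925*1/176 - 114643/8267058396 = -498925/176 - 114643/8267058396 = -1031160532600367/363750569424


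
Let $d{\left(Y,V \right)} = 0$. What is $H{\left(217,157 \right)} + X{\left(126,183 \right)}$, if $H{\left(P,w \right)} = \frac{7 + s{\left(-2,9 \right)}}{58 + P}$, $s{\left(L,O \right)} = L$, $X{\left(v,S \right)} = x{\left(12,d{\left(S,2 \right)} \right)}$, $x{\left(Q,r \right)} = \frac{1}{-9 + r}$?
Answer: $- \frac{46}{495} \approx -0.092929$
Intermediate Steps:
$X{\left(v,S \right)} = - \frac{1}{9}$ ($X{\left(v,S \right)} = \frac{1}{-9 + 0} = \frac{1}{-9} = - \frac{1}{9}$)
$H{\left(P,w \right)} = \frac{5}{58 + P}$ ($H{\left(P,w \right)} = \frac{7 - 2}{58 + P} = \frac{5}{58 + P}$)
$H{\left(217,157 \right)} + X{\left(126,183 \right)} = \frac{5}{58 + 217} - \frac{1}{9} = \frac{5}{275} - \frac{1}{9} = 5 \cdot \frac{1}{275} - \frac{1}{9} = \frac{1}{55} - \frac{1}{9} = - \frac{46}{495}$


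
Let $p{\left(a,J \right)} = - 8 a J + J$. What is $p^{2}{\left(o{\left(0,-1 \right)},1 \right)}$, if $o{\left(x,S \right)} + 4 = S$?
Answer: $1681$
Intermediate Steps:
$o{\left(x,S \right)} = -4 + S$
$p{\left(a,J \right)} = J - 8 J a$ ($p{\left(a,J \right)} = - 8 J a + J = J - 8 J a$)
$p^{2}{\left(o{\left(0,-1 \right)},1 \right)} = \left(1 \left(1 - 8 \left(-4 - 1\right)\right)\right)^{2} = \left(1 \left(1 - -40\right)\right)^{2} = \left(1 \left(1 + 40\right)\right)^{2} = \left(1 \cdot 41\right)^{2} = 41^{2} = 1681$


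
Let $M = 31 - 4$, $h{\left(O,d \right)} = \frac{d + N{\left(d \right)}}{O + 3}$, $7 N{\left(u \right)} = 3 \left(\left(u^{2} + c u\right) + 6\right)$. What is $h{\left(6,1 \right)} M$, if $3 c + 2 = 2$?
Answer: $12$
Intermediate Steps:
$c = 0$ ($c = - \frac{2}{3} + \frac{1}{3} \cdot 2 = - \frac{2}{3} + \frac{2}{3} = 0$)
$N{\left(u \right)} = \frac{18}{7} + \frac{3 u^{2}}{7}$ ($N{\left(u \right)} = \frac{3 \left(\left(u^{2} + 0 u\right) + 6\right)}{7} = \frac{3 \left(\left(u^{2} + 0\right) + 6\right)}{7} = \frac{3 \left(u^{2} + 6\right)}{7} = \frac{3 \left(6 + u^{2}\right)}{7} = \frac{18 + 3 u^{2}}{7} = \frac{18}{7} + \frac{3 u^{2}}{7}$)
$h{\left(O,d \right)} = \frac{\frac{18}{7} + d + \frac{3 d^{2}}{7}}{3 + O}$ ($h{\left(O,d \right)} = \frac{d + \left(\frac{18}{7} + \frac{3 d^{2}}{7}\right)}{O + 3} = \frac{\frac{18}{7} + d + \frac{3 d^{2}}{7}}{3 + O}$)
$M = 27$
$h{\left(6,1 \right)} M = \frac{18 + 3 \cdot 1^{2} + 7 \cdot 1}{7 \left(3 + 6\right)} 27 = \frac{18 + 3 \cdot 1 + 7}{7 \cdot 9} \cdot 27 = \frac{1}{7} \cdot \frac{1}{9} \left(18 + 3 + 7\right) 27 = \frac{1}{7} \cdot \frac{1}{9} \cdot 28 \cdot 27 = \frac{4}{9} \cdot 27 = 12$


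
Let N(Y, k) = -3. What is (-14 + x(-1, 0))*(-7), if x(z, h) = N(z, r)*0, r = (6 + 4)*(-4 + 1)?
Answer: 98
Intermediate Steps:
r = -30 (r = 10*(-3) = -30)
x(z, h) = 0 (x(z, h) = -3*0 = 0)
(-14 + x(-1, 0))*(-7) = (-14 + 0)*(-7) = -14*(-7) = 98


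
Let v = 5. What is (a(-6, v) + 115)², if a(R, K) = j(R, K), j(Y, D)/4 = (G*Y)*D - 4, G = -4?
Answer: 335241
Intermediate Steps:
j(Y, D) = -16 - 16*D*Y (j(Y, D) = 4*((-4*Y)*D - 4) = 4*(-4*D*Y - 4) = 4*(-4 - 4*D*Y) = -16 - 16*D*Y)
a(R, K) = -16 - 16*K*R
(a(-6, v) + 115)² = ((-16 - 16*5*(-6)) + 115)² = ((-16 + 480) + 115)² = (464 + 115)² = 579² = 335241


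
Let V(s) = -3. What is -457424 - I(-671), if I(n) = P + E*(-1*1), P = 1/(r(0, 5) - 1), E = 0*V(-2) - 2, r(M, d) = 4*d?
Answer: -8691095/19 ≈ -4.5743e+5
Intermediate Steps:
E = -2 (E = 0*(-3) - 2 = 0 - 2 = -2)
P = 1/19 (P = 1/(4*5 - 1) = 1/(20 - 1) = 1/19 ≈ 0.052632)
I(n) = 39/19 (I(n) = 1/19 - (-2) = 1/19 - 2*(-1) = 1/19 + 2 = 39/19)
-457424 - I(-671) = -457424 - 1*39/19 = -457424 - 39/19 = -8691095/19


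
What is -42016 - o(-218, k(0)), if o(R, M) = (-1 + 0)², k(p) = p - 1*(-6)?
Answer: -42017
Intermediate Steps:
k(p) = 6 + p (k(p) = p + 6 = 6 + p)
o(R, M) = 1 (o(R, M) = (-1)² = 1)
-42016 - o(-218, k(0)) = -42016 - 1*1 = -42016 - 1 = -42017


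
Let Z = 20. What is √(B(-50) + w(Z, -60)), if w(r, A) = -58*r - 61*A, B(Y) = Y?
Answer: 35*√2 ≈ 49.497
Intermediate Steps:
w(r, A) = -61*A - 58*r
√(B(-50) + w(Z, -60)) = √(-50 + (-61*(-60) - 58*20)) = √(-50 + (3660 - 1160)) = √(-50 + 2500) = √2450 = 35*√2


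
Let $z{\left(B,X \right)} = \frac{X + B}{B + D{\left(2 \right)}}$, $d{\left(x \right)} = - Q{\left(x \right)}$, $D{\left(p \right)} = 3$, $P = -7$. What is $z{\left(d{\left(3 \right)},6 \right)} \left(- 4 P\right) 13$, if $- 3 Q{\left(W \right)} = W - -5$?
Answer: $\frac{9464}{17} \approx 556.71$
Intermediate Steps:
$Q{\left(W \right)} = - \frac{5}{3} - \frac{W}{3}$ ($Q{\left(W \right)} = - \frac{W - -5}{3} = - \frac{W + 5}{3} = - \frac{5 + W}{3} = - \frac{5}{3} - \frac{W}{3}$)
$d{\left(x \right)} = \frac{5}{3} + \frac{x}{3}$ ($d{\left(x \right)} = - (- \frac{5}{3} - \frac{x}{3}) = \frac{5}{3} + \frac{x}{3}$)
$z{\left(B,X \right)} = \frac{B + X}{3 + B}$ ($z{\left(B,X \right)} = \frac{X + B}{B + 3} = \frac{B + X}{3 + B}$)
$z{\left(d{\left(3 \right)},6 \right)} \left(- 4 P\right) 13 = \frac{\left(\frac{5}{3} + \frac{1}{3} \cdot 3\right) + 6}{3 + \left(\frac{5}{3} + \frac{1}{3} \cdot 3\right)} \left(\left(-4\right) \left(-7\right)\right) 13 = \frac{\left(\frac{5}{3} + 1\right) + 6}{3 + \left(\frac{5}{3} + 1\right)} 28 \cdot 13 = \frac{\frac{8}{3} + 6}{3 + \frac{8}{3}} \cdot 28 \cdot 13 = \frac{1}{\frac{17}{3}} \cdot \frac{26}{3} \cdot 28 \cdot 13 = \frac{3}{17} \cdot \frac{26}{3} \cdot 28 \cdot 13 = \frac{26}{17} \cdot 28 \cdot 13 = \frac{728}{17} \cdot 13 = \frac{9464}{17}$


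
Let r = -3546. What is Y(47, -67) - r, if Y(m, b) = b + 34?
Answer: 3513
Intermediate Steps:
Y(m, b) = 34 + b
Y(47, -67) - r = (34 - 67) - 1*(-3546) = -33 + 3546 = 3513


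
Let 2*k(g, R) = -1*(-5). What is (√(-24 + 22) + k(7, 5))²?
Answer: 17/4 + 5*I*√2 ≈ 4.25 + 7.0711*I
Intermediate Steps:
k(g, R) = 5/2 (k(g, R) = (-1*(-5))/2 = (½)*5 = 5/2)
(√(-24 + 22) + k(7, 5))² = (√(-24 + 22) + 5/2)² = (√(-2) + 5/2)² = (I*√2 + 5/2)² = (5/2 + I*√2)²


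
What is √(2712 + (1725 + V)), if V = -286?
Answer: √4151 ≈ 64.428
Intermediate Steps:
√(2712 + (1725 + V)) = √(2712 + (1725 - 286)) = √(2712 + 1439) = √4151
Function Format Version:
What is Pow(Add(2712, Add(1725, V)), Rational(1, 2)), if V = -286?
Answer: Pow(4151, Rational(1, 2)) ≈ 64.428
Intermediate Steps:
Pow(Add(2712, Add(1725, V)), Rational(1, 2)) = Pow(Add(2712, Add(1725, -286)), Rational(1, 2)) = Pow(Add(2712, 1439), Rational(1, 2)) = Pow(4151, Rational(1, 2))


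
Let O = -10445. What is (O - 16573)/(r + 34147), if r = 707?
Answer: -4503/5809 ≈ -0.77518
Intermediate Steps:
(O - 16573)/(r + 34147) = (-10445 - 16573)/(707 + 34147) = -27018/34854 = -27018*1/34854 = -4503/5809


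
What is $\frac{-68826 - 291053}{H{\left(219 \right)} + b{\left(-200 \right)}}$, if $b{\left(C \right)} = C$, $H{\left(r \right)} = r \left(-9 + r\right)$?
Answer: $- \frac{18941}{2410} \approx -7.8593$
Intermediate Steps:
$\frac{-68826 - 291053}{H{\left(219 \right)} + b{\left(-200 \right)}} = \frac{-68826 - 291053}{219 \left(-9 + 219\right) - 200} = - \frac{359879}{219 \cdot 210 - 200} = - \frac{359879}{45990 - 200} = - \frac{359879}{45790} = \left(-359879\right) \frac{1}{45790} = - \frac{18941}{2410}$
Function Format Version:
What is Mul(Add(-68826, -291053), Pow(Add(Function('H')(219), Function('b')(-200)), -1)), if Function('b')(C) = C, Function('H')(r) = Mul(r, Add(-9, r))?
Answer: Rational(-18941, 2410) ≈ -7.8593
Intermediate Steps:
Mul(Add(-68826, -291053), Pow(Add(Function('H')(219), Function('b')(-200)), -1)) = Mul(Add(-68826, -291053), Pow(Add(Mul(219, Add(-9, 219)), -200), -1)) = Mul(-359879, Pow(Add(Mul(219, 210), -200), -1)) = Mul(-359879, Pow(Add(45990, -200), -1)) = Mul(-359879, Pow(45790, -1)) = Mul(-359879, Rational(1, 45790)) = Rational(-18941, 2410)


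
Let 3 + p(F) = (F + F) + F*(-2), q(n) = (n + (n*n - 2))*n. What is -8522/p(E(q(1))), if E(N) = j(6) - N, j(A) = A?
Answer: 8522/3 ≈ 2840.7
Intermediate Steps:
q(n) = n*(-2 + n + n**2) (q(n) = (n + (n**2 - 2))*n = (n + (-2 + n**2))*n = (-2 + n + n**2)*n = n*(-2 + n + n**2))
E(N) = 6 - N
p(F) = -3 (p(F) = -3 + ((F + F) + F*(-2)) = -3 + (2*F - 2*F) = -3 + 0 = -3)
-8522/p(E(q(1))) = -8522/(-3) = -8522*(-1/3) = 8522/3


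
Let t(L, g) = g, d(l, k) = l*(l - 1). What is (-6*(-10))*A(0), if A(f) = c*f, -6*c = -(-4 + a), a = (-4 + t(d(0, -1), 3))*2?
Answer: 0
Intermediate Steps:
d(l, k) = l*(-1 + l)
a = -2 (a = (-4 + 3)*2 = -1*2 = -2)
c = -1 (c = -(-1)*(-4 - 2)/6 = -(-1)*(-6)/6 = -1/6*6 = -1)
A(f) = -f
(-6*(-10))*A(0) = (-6*(-10))*(-1*0) = 60*0 = 0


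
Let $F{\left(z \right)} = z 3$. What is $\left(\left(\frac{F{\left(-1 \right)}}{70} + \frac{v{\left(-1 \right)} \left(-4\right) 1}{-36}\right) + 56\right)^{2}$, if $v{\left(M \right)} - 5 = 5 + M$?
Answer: $\frac{15896169}{4900} \approx 3244.1$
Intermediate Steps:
$v{\left(M \right)} = 10 + M$ ($v{\left(M \right)} = 5 + \left(5 + M\right) = 10 + M$)
$F{\left(z \right)} = 3 z$
$\left(\left(\frac{F{\left(-1 \right)}}{70} + \frac{v{\left(-1 \right)} \left(-4\right) 1}{-36}\right) + 56\right)^{2} = \left(\left(\frac{3 \left(-1\right)}{70} + \frac{\left(10 - 1\right) \left(-4\right) 1}{-36}\right) + 56\right)^{2} = \left(\left(\left(-3\right) \frac{1}{70} + 9 \left(-4\right) 1 \left(- \frac{1}{36}\right)\right) + 56\right)^{2} = \left(\left(- \frac{3}{70} + \left(-36\right) 1 \left(- \frac{1}{36}\right)\right) + 56\right)^{2} = \left(\left(- \frac{3}{70} - -1\right) + 56\right)^{2} = \left(\left(- \frac{3}{70} + 1\right) + 56\right)^{2} = \left(\frac{67}{70} + 56\right)^{2} = \left(\frac{3987}{70}\right)^{2} = \frac{15896169}{4900}$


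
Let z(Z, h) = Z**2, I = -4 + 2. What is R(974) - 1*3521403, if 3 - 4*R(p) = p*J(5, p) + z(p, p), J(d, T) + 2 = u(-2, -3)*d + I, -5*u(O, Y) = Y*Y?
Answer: -15021623/4 ≈ -3.7554e+6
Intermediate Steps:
u(O, Y) = -Y**2/5 (u(O, Y) = -Y*Y/5 = -Y**2/5)
I = -2
J(d, T) = -4 - 9*d/5 (J(d, T) = -2 + ((-1/5*(-3)**2)*d - 2) = -2 + ((-1/5*9)*d - 2) = -2 + (-9*d/5 - 2) = -2 + (-2 - 9*d/5) = -4 - 9*d/5)
R(p) = 3/4 - p**2/4 + 13*p/4 (R(p) = 3/4 - (p*(-4 - 9/5*5) + p**2)/4 = 3/4 - (p*(-4 - 9) + p**2)/4 = 3/4 - (p*(-13) + p**2)/4 = 3/4 - (-13*p + p**2)/4 = 3/4 - (p**2 - 13*p)/4 = 3/4 + (-p**2/4 + 13*p/4) = 3/4 - p**2/4 + 13*p/4)
R(974) - 1*3521403 = (3/4 - 1/4*974**2 + (13/4)*974) - 1*3521403 = (3/4 - 1/4*948676 + 6331/2) - 3521403 = (3/4 - 237169 + 6331/2) - 3521403 = -936011/4 - 3521403 = -15021623/4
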